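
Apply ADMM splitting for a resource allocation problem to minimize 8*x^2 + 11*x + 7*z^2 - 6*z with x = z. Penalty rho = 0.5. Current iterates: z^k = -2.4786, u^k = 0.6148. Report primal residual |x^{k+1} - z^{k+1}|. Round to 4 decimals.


ADMM iteration with rho = 0.5, z^k = -2.4786, u^k = 0.6148
Step 1: x-update.
Minimize 8*x^2 + 11*x + (0.5/2)*(x + 2.4786 + 0.6148)^2
FOC: (2*8 + 0.5)*x = -11 + 0.5*(-2.4786 - 0.6148)
x^{k+1} = -0.7604
Step 2: z-update.
Minimize 7*z^2 - 6*z + (0.5/2)*(-0.7604 - z + 0.6148)^2
FOC: (2*7 + 0.5)*z = 6 + 0.5*(-0.7604 + 0.6148)
z^{k+1} = 0.4088
Step 3: u-update.
u^{k+1} = 0.6148 - 0.7604 - 0.4088 = -0.5544
Step 4: Primal residual = |-0.7604 - 0.4088| = 1.1692


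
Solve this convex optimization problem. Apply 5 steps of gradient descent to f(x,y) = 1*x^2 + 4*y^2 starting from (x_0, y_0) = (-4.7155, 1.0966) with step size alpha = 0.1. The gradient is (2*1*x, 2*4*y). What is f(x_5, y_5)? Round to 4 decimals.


Gradient descent on f(x,y) = 1*x^2 + 4*y^2.
Starting point: (-4.7155, 1.0966), alpha = 0.1
Step 1: grad_x = 2*1*-4.7155 = -9.431, grad_y = 2*4*1.0966 = 8.7728
  x_1 = -4.7155 - 0.1*-9.431 = -3.7724
  y_1 = 1.0966 - 0.1*8.7728 = 0.2193
Step 2: grad_x = 2*1*-3.7724 = -7.5448, grad_y = 2*4*0.2193 = 1.7546
  x_2 = -3.7724 - 0.1*-7.5448 = -3.0179
  y_2 = 0.2193 - 0.1*1.7546 = 0.0439
Step 3: grad_x = 2*1*-3.0179 = -6.0358, grad_y = 2*4*0.0439 = 0.3509
  x_3 = -3.0179 - 0.1*-6.0358 = -2.4143
  y_3 = 0.0439 - 0.1*0.3509 = 0.0088
Step 4: grad_x = 2*1*-2.4143 = -4.8287, grad_y = 2*4*0.0088 = 0.0702
  x_4 = -2.4143 - 0.1*-4.8287 = -1.9315
  y_4 = 0.0088 - 0.1*0.0702 = 0.0018
Step 5: grad_x = 2*1*-1.9315 = -3.8629, grad_y = 2*4*0.0018 = 0.014
  x_5 = -1.9315 - 0.1*-3.8629 = -1.5452
  y_5 = 0.0018 - 0.1*0.014 = 0.0004
f(-1.5452, 0.0004) = 1*(-1.5452)^2 + 4*0.0004^2 = 2.3876


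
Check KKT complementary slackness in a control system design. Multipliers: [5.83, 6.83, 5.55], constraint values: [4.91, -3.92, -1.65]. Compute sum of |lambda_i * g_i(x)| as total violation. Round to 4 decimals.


KKT complementary slackness check:
lambda_1 * g_1 = 5.83 * 4.91 = 28.6253
lambda_2 * g_2 = 6.83 * -3.92 = -26.7736
lambda_3 * g_3 = 5.55 * -1.65 = -9.1575
Total violation = 28.6253 + 26.7736 + 9.1575 = 64.5564


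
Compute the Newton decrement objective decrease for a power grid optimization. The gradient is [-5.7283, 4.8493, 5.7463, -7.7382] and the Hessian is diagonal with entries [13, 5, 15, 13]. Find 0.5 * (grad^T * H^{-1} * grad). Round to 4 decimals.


Step 1: H is diagonal, so H^(-1) * g = [-0.4406, 0.9699, 0.3831, -0.5952].
Step 2: g^T H^(-1) g = sum_i g_i^2 / H_ii
  = (-5.7283)^2/13 + (4.8493)^2/5 + (5.7463)^2/15 + (-7.7382)^2/13
  = 2.5241 + 4.7031 + 2.2013 + 4.6061 = 14.0347
Step 3: Objective decrease = 0.5 * g^T H^(-1) g = 7.0174


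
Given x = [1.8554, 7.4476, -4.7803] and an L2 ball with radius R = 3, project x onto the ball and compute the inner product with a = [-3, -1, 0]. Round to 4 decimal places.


Step 1: Compute ||x|| (intermediates to 6 decimals).
||x|| = sqrt(1.8554^2 + 7.4476^2 + (-4.7803)^2) = 9.042153
Step 2: Project.
Since ||x|| > R, scale = R/||x|| = 3/9.042153 = 0.331779, proj(x) = scale * x
proj(x) = [0.615583, 2.470957, -1.586003]
Step 3: Dot product.
a^T * proj(x) = -3*0.615583 - 1*2.470957 + 0*(-1.586003) = -4.3177


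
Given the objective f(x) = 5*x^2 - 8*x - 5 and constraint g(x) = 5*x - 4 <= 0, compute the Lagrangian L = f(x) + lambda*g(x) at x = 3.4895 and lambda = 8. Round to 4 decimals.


Step 1: Evaluate f(x).
f(3.4895) = 5*3.4895^2 - 8*3.4895 - 5 = 27.9671
Step 2: Evaluate g(x).
g(3.4895) = 5*3.4895 - 4 = 13.4475
Step 3: Compute Lagrangian.
L = 27.9671 + 8*13.4475 = 135.5471


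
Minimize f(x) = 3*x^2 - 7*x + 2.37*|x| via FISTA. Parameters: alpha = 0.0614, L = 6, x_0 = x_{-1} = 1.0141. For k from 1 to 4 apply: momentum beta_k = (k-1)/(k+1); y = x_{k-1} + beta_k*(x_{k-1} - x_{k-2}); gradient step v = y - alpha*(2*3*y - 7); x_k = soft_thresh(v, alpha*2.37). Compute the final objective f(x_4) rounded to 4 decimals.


FISTA on f(x) = 3*x^2 - 7*x + 2.37*|x|
L = 6, alpha = 0.0614
Iteration 1: beta = 0.0, y = 1.0141 + 0.0*(1.0141 - 1.0141) = 1.0141
  grad(y) = -0.9154, v = y - alpha*grad = 1.0703
  prox(v) = soft_thresh(1.0703, 0.1455) = 0.9248
Iteration 2: beta = 0.3333, y = 0.9248 + 0.3333*(0.9248 - 1.0141) = 0.895
  grad(y) = -1.6299, v = y - alpha*grad = 0.9951
  prox(v) = soft_thresh(0.9951, 0.1455) = 0.8496
Iteration 3: beta = 0.5, y = 0.8496 + 0.5*(0.8496 - 0.9248) = 0.812
  grad(y) = -2.1282, v = y - alpha*grad = 0.9426
  prox(v) = soft_thresh(0.9426, 0.1455) = 0.7971
Iteration 4: beta = 0.6, y = 0.7971 + 0.6*(0.7971 - 0.8496) = 0.7656
  grad(y) = -2.4061, v = y - alpha*grad = 0.9134
  prox(v) = soft_thresh(0.9134, 0.1455) = 0.7679
f(x_4) = 3*0.7679^2 - 7*0.7679 + 2.37*|0.7679| = -1.7864


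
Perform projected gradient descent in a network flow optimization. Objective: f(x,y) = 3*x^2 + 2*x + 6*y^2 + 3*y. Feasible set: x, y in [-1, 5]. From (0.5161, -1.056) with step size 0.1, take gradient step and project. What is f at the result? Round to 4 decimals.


Step 1: Compute gradient at (0.5161, -1.056).
grad_x = 2*3*0.5161 + 2 = 5.0966
grad_y = 2*6*-1.056 + 3 = -9.672
Step 2: Gradient step.
x_raw = 0.5161 - 0.1*5.0966 = 0.0064
y_raw = -1.056 - 0.1*-9.672 = -0.0888
Step 3: Project onto [-1, 5].
x_proj = clip(0.0064) = 0.0064
y_proj = clip(-0.0888) = -0.0888
Step 4: Evaluate f.
f(0.0064, -0.0888) = -0.2061


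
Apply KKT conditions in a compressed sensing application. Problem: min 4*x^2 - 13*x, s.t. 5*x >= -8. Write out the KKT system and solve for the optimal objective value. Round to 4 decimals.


Step 1: Try lambda = 0 (constraint inactive).
Stationarity: 2*4*x - 13 = 0
x* = 13/(2*4) = 1.625
Check constraint: 5*1.625 = 8.125 >= -8 -- satisfied.
Step 2: Compute optimal value.
f(x*) = 4*1.625^2 - 13*1.625 = -10.5625


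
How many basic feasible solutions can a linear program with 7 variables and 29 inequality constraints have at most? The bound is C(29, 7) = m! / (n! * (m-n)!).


Each vertex corresponds to some choice of n active constraints out of m, so the number of vertices is at most C(m, n) = m! / (n!(m-n)!).
m = 29, n = 7
Numerator: 29 * 28 * 27 * 26 * 25 * 24 * 23
Denominator: 7! = 5040
C(29, 7) = 1560780


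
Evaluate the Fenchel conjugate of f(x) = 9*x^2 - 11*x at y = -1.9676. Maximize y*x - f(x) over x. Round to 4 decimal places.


f*(y) = sup_x {y*x - a*x^2 - b*x} = sup_x {(y-b)*x - a*x^2}
FOC: (y - b) - 2a*x = 0 => x* = (y - b)/(2a)
x* = (-1.9676 + 11)/(2*9) = 0.5018
f*(-1.9676) = (y-b)^2/(4a) = (-1.9676 + 11)^2/(4*9)
= 81.5842/36 = 2.2662


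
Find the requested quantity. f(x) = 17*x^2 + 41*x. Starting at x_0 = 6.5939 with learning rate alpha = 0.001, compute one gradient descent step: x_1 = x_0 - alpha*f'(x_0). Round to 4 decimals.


We compute the gradient at x_0 and apply the update.
f'(x) = 34*x + 41
f'(6.5939) = 34*6.5939 + 41 = 265.1926
x_1 = 6.5939 - 0.001*265.1926 = 6.3287


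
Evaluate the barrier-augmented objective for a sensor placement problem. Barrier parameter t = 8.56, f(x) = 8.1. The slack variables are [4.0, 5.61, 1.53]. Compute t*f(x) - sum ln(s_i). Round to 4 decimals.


Step 1: Compute log-barrier.
ln values: [1.3863, 1.7246, 0.4253]
phi = -(1.3863 + 1.7246 + 0.4253) = -3.5361
Step 2: Compute augmented objective.
t*f(x) = 8.56*8.1 = 69.336
Total = 69.336 - 3.5361 = 65.7999


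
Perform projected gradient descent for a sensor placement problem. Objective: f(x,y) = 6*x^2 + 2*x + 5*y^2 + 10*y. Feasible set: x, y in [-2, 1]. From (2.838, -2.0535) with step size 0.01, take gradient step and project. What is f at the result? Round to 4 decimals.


Step 1: Compute gradient at (2.838, -2.0535).
grad_x = 2*6*2.838 + 2 = 36.056
grad_y = 2*5*-2.0535 + 10 = -10.535
Step 2: Gradient step.
x_raw = 2.838 - 0.01*36.056 = 2.4774
y_raw = -2.0535 - 0.01*-10.535 = -1.9482
Step 3: Project onto [-2, 1].
x_proj = clip(2.4774) = 1.0
y_proj = clip(-1.9482) = -1.9482
Step 4: Evaluate f.
f(1.0, -1.9482) = 7.4949


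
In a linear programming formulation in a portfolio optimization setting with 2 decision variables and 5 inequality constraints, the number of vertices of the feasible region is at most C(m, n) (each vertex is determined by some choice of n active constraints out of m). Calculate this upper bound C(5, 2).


Each vertex corresponds to some choice of n active constraints out of m, so the number of vertices is at most C(m, n) = m! / (n!(m-n)!).
m = 5, n = 2
Numerator: 5 * 4
Denominator: 2! = 2
C(5, 2) = 10


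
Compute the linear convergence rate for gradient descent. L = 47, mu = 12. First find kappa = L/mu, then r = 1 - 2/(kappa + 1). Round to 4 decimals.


Step 1: Compute the condition number.
kappa = L/mu = 47/12 = 3.9167
Step 2: Compute the convergence rate.
r = 1 - 2/(kappa + 1) = 1 - 2*mu/(L + mu) = (L - mu)/(L + mu) = 35/59 = 0.5932


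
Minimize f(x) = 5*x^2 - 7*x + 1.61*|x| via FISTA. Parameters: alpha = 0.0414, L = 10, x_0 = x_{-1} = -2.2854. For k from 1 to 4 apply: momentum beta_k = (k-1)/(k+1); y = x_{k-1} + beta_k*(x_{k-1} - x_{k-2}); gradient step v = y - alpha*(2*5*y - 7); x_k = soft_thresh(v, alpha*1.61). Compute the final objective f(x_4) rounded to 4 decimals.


FISTA on f(x) = 5*x^2 - 7*x + 1.61*|x|
L = 10, alpha = 0.0414
Iteration 1: beta = 0.0, y = -2.2854 + 0.0*(-2.2854 + 2.2854) = -2.2854
  grad(y) = -29.854, v = y - alpha*grad = -1.0494
  prox(v) = soft_thresh(-1.0494, 0.0667) = -0.9828
Iteration 2: beta = 0.3333, y = -0.9828 + 0.3333*(-0.9828 + 2.2854) = -0.5486
  grad(y) = -12.4859, v = y - alpha*grad = -0.0317
  prox(v) = soft_thresh(-0.0317, 0.0667) = 0.0
Iteration 3: beta = 0.5, y = 0.0 + 0.5*(0.0 + 0.9828) = 0.4914
  grad(y) = -2.086, v = y - alpha*grad = 0.5778
  prox(v) = soft_thresh(0.5778, 0.0667) = 0.5111
Iteration 4: beta = 0.6, y = 0.5111 + 0.6*(0.5111 - 0.0) = 0.8178
  grad(y) = 1.1777, v = y - alpha*grad = 0.769
  prox(v) = soft_thresh(0.769, 0.0667) = 0.7024
f(x_4) = 5*0.7024^2 - 7*0.7024 + 1.61*|0.7024| = -1.3192


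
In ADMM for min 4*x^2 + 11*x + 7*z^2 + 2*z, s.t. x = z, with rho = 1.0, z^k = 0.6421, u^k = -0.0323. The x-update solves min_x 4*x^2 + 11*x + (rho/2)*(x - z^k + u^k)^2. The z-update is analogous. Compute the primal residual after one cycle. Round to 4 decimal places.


ADMM iteration with rho = 1.0, z^k = 0.6421, u^k = -0.0323
Step 1: x-update.
Minimize 4*x^2 + 11*x + (1.0/2)*(x - 0.6421 - 0.0323)^2
FOC: (2*4 + 1.0)*x = -11 + 1.0*(0.6421 + 0.0323)
x^{k+1} = -1.1473
Step 2: z-update.
Minimize 7*z^2 + 2*z + (1.0/2)*(-1.1473 - z - 0.0323)^2
FOC: (2*7 + 1.0)*z = -2 + 1.0*(-1.1473 - 0.0323)
z^{k+1} = -0.212
Step 3: u-update.
u^{k+1} = -0.0323 - 1.1473 + 0.212 = -0.9676
Step 4: Primal residual = |-1.1473 + 0.212| = 0.9353


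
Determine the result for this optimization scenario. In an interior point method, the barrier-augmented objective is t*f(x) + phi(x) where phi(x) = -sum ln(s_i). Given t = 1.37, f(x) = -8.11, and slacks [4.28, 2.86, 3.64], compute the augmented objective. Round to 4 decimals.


Step 1: Compute log-barrier.
ln values: [1.454, 1.0508, 1.292]
phi = -(1.454 + 1.0508 + 1.292) = -3.7968
Step 2: Compute augmented objective.
t*f(x) = 1.37*-8.11 = -11.1107
Total = -11.1107 - 3.7968 = -14.9075


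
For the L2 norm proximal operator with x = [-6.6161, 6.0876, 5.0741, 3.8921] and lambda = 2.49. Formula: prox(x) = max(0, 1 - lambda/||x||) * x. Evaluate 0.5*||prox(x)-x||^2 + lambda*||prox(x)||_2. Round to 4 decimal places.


Step 1: Compute ||x||.
||x|| = 11.033
Step 2: Compute scaling factor.
scale = max(0, 1 - 2.49/11.033) = 0.7743
Step 3: prox(x) = [-5.1229, 4.7137, 3.9289, 3.0137]
||prox(x)|| = 8.543
Step 4: Proximal objective.
0.5*||prox-x||^2 = 3.1001
lambda*||prox|| = 21.2721
Total = 24.3721


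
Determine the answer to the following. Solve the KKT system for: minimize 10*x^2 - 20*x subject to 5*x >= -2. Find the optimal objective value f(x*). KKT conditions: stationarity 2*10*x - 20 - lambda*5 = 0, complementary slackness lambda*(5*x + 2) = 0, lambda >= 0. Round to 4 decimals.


Step 1: Try lambda = 0 (constraint inactive).
Stationarity: 2*10*x - 20 = 0
x* = 20/(2*10) = 1.0
Check constraint: 5*1.0 = 5.0 >= -2 -- satisfied.
Step 2: Compute optimal value.
f(x*) = 10*1.0^2 - 20*1.0 = -10.0


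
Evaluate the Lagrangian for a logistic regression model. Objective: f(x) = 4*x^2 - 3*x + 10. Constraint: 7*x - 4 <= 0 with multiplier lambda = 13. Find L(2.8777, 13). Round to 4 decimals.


Step 1: Evaluate f(x).
f(2.8777) = 4*2.8777^2 - 3*2.8777 + 10 = 34.4915
Step 2: Evaluate g(x).
g(2.8777) = 7*2.8777 - 4 = 16.1439
Step 3: Compute Lagrangian.
L = 34.4915 + 13*16.1439 = 244.3622


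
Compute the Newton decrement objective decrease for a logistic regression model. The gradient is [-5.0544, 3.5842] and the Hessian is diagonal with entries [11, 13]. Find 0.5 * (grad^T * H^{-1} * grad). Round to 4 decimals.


Step 1: H is diagonal, so H^(-1) * g = [-0.4595, 0.2757].
Step 2: g^T H^(-1) g = sum_i g_i^2 / H_ii
  = (-5.0544)^2/11 + (3.5842)^2/13
  = 2.3225 + 0.9882 = 3.3106
Step 3: Objective decrease = 0.5 * g^T H^(-1) g = 1.6553


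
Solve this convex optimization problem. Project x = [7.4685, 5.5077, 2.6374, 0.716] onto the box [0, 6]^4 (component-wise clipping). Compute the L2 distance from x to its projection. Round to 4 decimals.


Project each component onto [0, 6].
clip(7.4685) = 6.0, clip(5.5077) = 5.5077, clip(2.6374) = 2.6374, clip(0.716) = 0.716
Projection = [6.0, 5.5077, 2.6374, 0.716]
Squared diffs: [2.1565, 0.0, 0.0, 0.0]
Distance = sqrt(2.1565) = 1.4685


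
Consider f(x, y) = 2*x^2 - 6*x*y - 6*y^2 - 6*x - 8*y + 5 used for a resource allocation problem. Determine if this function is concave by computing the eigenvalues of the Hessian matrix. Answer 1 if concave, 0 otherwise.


The Hessian of f(x,y) = 2*x^2 - 6*x*y - 6*y^2 - 6*x - 8*y + 5 is:
H = [[4, -6], [-6, -12]]
Trace = 4 - 12 = -8
Determinant = 4*-12 - (-6)^2 = -84
Discriminant = (-8)^2 - 4*-84 = 400.0
Eigenvalues: lambda_1 = -14.0, lambda_2 = 6.0
The function is not concave.

0


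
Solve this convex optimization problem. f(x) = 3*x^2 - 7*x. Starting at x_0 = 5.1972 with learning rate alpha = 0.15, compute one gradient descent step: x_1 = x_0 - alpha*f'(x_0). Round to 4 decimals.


We compute the gradient at x_0 and apply the update.
f'(x) = 6*x - 7
f'(5.1972) = 6*5.1972 - 7 = 24.1832
x_1 = 5.1972 - 0.15*24.1832 = 1.5697


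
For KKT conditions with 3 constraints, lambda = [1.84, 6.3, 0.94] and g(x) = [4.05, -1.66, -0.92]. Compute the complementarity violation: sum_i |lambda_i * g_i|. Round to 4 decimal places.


KKT complementary slackness check:
lambda_1 * g_1 = 1.84 * 4.05 = 7.452
lambda_2 * g_2 = 6.3 * -1.66 = -10.458
lambda_3 * g_3 = 0.94 * -0.92 = -0.8648
Total violation = 7.452 + 10.458 + 0.8648 = 18.7748


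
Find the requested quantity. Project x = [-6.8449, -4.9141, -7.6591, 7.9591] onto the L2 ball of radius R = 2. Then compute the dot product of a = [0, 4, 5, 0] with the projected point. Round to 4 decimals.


Step 1: Compute ||x|| (intermediates to 6 decimals).
||x|| = sqrt((-6.8449)^2 + (-4.9141)^2 + (-7.6591)^2 + 7.9591^2) = 13.892808
Step 2: Project.
Since ||x|| > R, scale = R/||x|| = 2/13.892808 = 0.143959, proj(x) = scale * x
proj(x) = [-0.985385, -0.707429, -1.102596, 1.145784]
Step 3: Dot product.
a^T * proj(x) = 0*(-0.985385) + 4*(-0.707429) + 5*(-1.102596) + 0*1.145784 = -8.3427


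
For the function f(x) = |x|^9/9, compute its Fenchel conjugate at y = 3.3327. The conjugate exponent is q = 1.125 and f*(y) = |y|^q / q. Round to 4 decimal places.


The conjugate exponent q satisfies 1/p + 1/q = 1.
p = 9, so q = 9/(9 - 1) = 1.125
|y|^q = 3.3327^1.125 = 3.8739
f*(3.3327) = 3.8739 / 1.125 = 3.4434


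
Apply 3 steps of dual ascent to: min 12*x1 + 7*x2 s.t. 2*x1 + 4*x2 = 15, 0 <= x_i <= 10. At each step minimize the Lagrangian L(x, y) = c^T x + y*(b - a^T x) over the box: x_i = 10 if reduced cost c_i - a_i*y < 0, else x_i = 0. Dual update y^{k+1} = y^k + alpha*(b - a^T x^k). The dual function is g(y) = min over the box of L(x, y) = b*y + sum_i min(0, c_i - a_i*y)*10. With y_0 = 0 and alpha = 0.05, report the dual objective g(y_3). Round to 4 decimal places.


Dual ascent for LP: min 12*x1 + 7*x2, 2*x1 + 4*x2 = 15, 0 <= x_i <= 10
Step 1: y^k = 0.0, reduced costs: (12.0, 7.0)
  x^k = (0.0, 0.0), subgradient = b - a^T x = 15.0
  y^{k+1} = 0.0 + 0.05*15.0 = 0.75
Step 2: y^k = 0.75, reduced costs: (10.5, 4.0)
  x^k = (0.0, 0.0), subgradient = b - a^T x = 15.0
  y^{k+1} = 0.75 + 0.05*15.0 = 1.5
Step 3: y^k = 1.5, reduced costs: (9.0, 1.0)
  x^k = (0.0, 0.0), subgradient = b - a^T x = 15.0
  y^{k+1} = 1.5 + 0.05*15.0 = 2.25
Dual objective at y_3 = 2.25: reduced costs (7.5, -2.0), box minimizer x = (0.0, 10.0)
g(y_3) = b*y + (c1 - a1*y)*x1 + (c2 - a2*y)*x2 = 15*2.25 + 7.5*0.0 + (-2.0)*10.0 = 33.75 + 0.0 - 20.0 = 13.75


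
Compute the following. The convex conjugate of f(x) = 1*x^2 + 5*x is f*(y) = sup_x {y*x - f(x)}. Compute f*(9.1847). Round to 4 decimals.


f*(y) = sup_x {y*x - a*x^2 - b*x} = sup_x {(y-b)*x - a*x^2}
FOC: (y - b) - 2a*x = 0 => x* = (y - b)/(2a)
x* = (9.1847 - 5)/(2*1) = 2.0924
f*(9.1847) = (y-b)^2/(4a) = (9.1847 - 5)^2/(4*1)
= 17.5117/4 = 4.3779


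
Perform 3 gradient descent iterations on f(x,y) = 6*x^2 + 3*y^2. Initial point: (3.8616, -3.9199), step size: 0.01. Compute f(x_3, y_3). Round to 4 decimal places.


Gradient descent on f(x,y) = 6*x^2 + 3*y^2.
Starting point: (3.8616, -3.9199), alpha = 0.01
Step 1: grad_x = 2*6*3.8616 = 46.3392, grad_y = 2*3*-3.9199 = -23.5194
  x_1 = 3.8616 - 0.01*46.3392 = 3.3982
  y_1 = -3.9199 - 0.01*-23.5194 = -3.6847
Step 2: grad_x = 2*6*3.3982 = 40.7785, grad_y = 2*3*-3.6847 = -22.1082
  x_2 = 3.3982 - 0.01*40.7785 = 2.9904
  y_2 = -3.6847 - 0.01*-22.1082 = -3.4636
Step 3: grad_x = 2*6*2.9904 = 35.8851, grad_y = 2*3*-3.4636 = -20.7817
  x_3 = 2.9904 - 0.01*35.8851 = 2.6316
  y_3 = -3.4636 - 0.01*-20.7817 = -3.2558
f(2.6316, -3.2558) = 6*2.6316^2 + 3*(-3.2558)^2 = 73.3519


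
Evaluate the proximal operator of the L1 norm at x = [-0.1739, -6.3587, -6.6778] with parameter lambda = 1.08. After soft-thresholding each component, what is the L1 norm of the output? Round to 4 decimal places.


Soft-thresholding with lambda = 1.08:
prox(-0.1739) = sign(-0.1739)*max(|-0.1739| - 1.08, 0) = 0.0
prox(-6.3587) = sign(-6.3587)*max(|-6.3587| - 1.08, 0) = -5.2787
prox(-6.6778) = sign(-6.6778)*max(|-6.6778| - 1.08, 0) = -5.5978
prox(x) = [0.0, -5.2787, -5.5978]
||prox(x)||_1 = 0.0 + 5.2787 + 5.5978 = 10.8765


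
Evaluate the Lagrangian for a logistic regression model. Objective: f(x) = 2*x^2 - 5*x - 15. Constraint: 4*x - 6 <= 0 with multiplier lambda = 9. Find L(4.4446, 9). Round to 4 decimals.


Step 1: Evaluate f(x).
f(4.4446) = 2*4.4446^2 - 5*4.4446 - 15 = 2.2859
Step 2: Evaluate g(x).
g(4.4446) = 4*4.4446 - 6 = 11.7784
Step 3: Compute Lagrangian.
L = 2.2859 + 9*11.7784 = 108.2915


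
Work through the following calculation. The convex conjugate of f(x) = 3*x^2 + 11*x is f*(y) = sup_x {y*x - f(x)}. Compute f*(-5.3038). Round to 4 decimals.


f*(y) = sup_x {y*x - a*x^2 - b*x} = sup_x {(y-b)*x - a*x^2}
FOC: (y - b) - 2a*x = 0 => x* = (y - b)/(2a)
x* = (-5.3038 - 11)/(2*3) = -2.7173
f*(-5.3038) = (y-b)^2/(4a) = (-5.3038 - 11)^2/(4*3)
= 265.8139/12 = 22.1512


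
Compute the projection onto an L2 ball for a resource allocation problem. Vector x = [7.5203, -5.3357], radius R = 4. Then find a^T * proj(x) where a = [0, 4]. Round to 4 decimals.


Step 1: Compute ||x|| (intermediates to 6 decimals).
||x|| = sqrt(7.5203^2 + (-5.3357)^2) = 9.220879
Step 2: Project.
Since ||x|| > R, scale = R/||x|| = 4/9.220879 = 0.433798, proj(x) = scale * x
proj(x) = [3.262291, -2.314616]
Step 3: Dot product.
a^T * proj(x) = 0*3.262291 + 4*(-2.314616) = -9.2585


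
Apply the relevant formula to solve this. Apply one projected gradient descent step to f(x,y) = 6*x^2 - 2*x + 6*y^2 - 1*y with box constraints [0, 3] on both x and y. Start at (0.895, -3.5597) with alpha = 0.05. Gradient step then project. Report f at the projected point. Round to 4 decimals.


Step 1: Compute gradient at (0.895, -3.5597).
grad_x = 2*6*0.895 - 2 = 8.74
grad_y = 2*6*-3.5597 - 1 = -43.7164
Step 2: Gradient step.
x_raw = 0.895 - 0.05*8.74 = 0.458
y_raw = -3.5597 - 0.05*-43.7164 = -1.3739
Step 3: Project onto [0, 3].
x_proj = clip(0.458) = 0.458
y_proj = clip(-1.3739) = 0.0
Step 4: Evaluate f.
f(0.458, 0.0) = 0.3426


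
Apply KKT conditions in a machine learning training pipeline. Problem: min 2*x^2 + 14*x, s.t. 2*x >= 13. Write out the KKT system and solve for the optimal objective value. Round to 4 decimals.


Step 1: Try lambda = 0 (constraint inactive).
x_unc = -14/(2*2) = -3.5
Check: 2*-3.5 = -7.0 < 13 -- violated!
Step 2: Constraint must be active: 2*x = 13
x* = 13/2 = 6.5
lambda = (2*2*6.5 + 14)/2 = 20.0
Step 3: Compute optimal value.
f(x*) = 2*6.5^2 + 14*6.5 = 175.5


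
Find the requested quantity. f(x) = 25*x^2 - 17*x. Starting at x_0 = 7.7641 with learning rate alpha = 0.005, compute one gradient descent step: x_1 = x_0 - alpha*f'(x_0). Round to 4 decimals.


We compute the gradient at x_0 and apply the update.
f'(x) = 50*x - 17
f'(7.7641) = 50*7.7641 - 17 = 371.205
x_1 = 7.7641 - 0.005*371.205 = 5.9081


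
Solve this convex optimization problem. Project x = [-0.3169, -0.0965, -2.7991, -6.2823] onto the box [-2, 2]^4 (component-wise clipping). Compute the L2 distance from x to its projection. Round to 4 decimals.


Project each component onto [-2, 2].
clip(-0.3169) = -0.3169, clip(-0.0965) = -0.0965, clip(-2.7991) = -2.0, clip(-6.2823) = -2.0
Projection = [-0.3169, -0.0965, -2.0, -2.0]
Squared diffs: [0.0, 0.0, 0.6386, 18.3381]
Distance = sqrt(18.9767) = 4.3562


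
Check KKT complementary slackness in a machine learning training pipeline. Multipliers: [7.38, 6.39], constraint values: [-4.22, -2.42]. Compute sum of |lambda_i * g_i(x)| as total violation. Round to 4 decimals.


KKT complementary slackness check:
lambda_1 * g_1 = 7.38 * -4.22 = -31.1436
lambda_2 * g_2 = 6.39 * -2.42 = -15.4638
Total violation = 31.1436 + 15.4638 = 46.6074


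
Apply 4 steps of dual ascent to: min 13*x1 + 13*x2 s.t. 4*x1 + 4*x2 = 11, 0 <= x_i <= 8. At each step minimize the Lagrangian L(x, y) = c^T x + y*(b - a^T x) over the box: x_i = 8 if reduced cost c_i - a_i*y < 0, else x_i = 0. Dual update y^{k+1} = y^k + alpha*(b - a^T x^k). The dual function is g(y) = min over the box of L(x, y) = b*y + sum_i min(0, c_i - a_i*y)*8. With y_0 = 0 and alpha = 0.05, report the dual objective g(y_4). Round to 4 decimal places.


Dual ascent for LP: min 13*x1 + 13*x2, 4*x1 + 4*x2 = 11, 0 <= x_i <= 8
Step 1: y^k = 0.0, reduced costs: (13.0, 13.0)
  x^k = (0.0, 0.0), subgradient = b - a^T x = 11.0
  y^{k+1} = 0.0 + 0.05*11.0 = 0.55
Step 2: y^k = 0.55, reduced costs: (10.8, 10.8)
  x^k = (0.0, 0.0), subgradient = b - a^T x = 11.0
  y^{k+1} = 0.55 + 0.05*11.0 = 1.1
Step 3: y^k = 1.1, reduced costs: (8.6, 8.6)
  x^k = (0.0, 0.0), subgradient = b - a^T x = 11.0
  y^{k+1} = 1.1 + 0.05*11.0 = 1.65
Step 4: y^k = 1.65, reduced costs: (6.4, 6.4)
  x^k = (0.0, 0.0), subgradient = b - a^T x = 11.0
  y^{k+1} = 1.65 + 0.05*11.0 = 2.2
Dual objective at y_4 = 2.2: reduced costs (4.2, 4.2), box minimizer x = (0.0, 0.0)
g(y_4) = b*y + (c1 - a1*y)*x1 + (c2 - a2*y)*x2 = 11*2.2 + 4.2*0.0 + 4.2*0.0 = 24.2 + 0.0 + 0.0 = 24.2


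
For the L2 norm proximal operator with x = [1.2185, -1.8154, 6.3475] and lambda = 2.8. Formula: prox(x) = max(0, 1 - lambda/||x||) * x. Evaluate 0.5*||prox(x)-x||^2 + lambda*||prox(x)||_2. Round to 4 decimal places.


Step 1: Compute ||x||.
||x|| = 6.7135
Step 2: Compute scaling factor.
scale = max(0, 1 - 2.8/6.7135) = 0.5829
Step 3: prox(x) = [0.7103, -1.0583, 3.7002]
||prox(x)|| = 3.9135
Step 4: Proximal objective.
0.5*||prox-x||^2 = 3.92
lambda*||prox|| = 10.9578
Total = 14.8778


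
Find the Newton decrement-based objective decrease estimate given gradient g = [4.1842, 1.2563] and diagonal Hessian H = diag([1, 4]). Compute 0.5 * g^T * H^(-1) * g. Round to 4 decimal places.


Step 1: H is diagonal, so H^(-1) * g = [4.1842, 0.3141].
Step 2: g^T H^(-1) g = sum_i g_i^2 / H_ii
  = (4.1842)^2/1 + (1.2563)^2/4
  = 17.5075 + 0.3946 = 17.9021
Step 3: Objective decrease = 0.5 * g^T H^(-1) g = 8.9511


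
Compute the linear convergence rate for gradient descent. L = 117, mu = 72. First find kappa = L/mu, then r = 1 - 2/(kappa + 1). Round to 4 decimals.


Step 1: Compute the condition number.
kappa = L/mu = 117/72 = 1.625
Step 2: Compute the convergence rate.
r = 1 - 2/(kappa + 1) = 1 - 2*mu/(L + mu) = (L - mu)/(L + mu) = 45/189 = 0.2381


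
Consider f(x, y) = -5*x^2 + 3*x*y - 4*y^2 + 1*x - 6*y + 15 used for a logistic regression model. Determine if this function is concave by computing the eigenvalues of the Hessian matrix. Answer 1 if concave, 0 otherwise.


The Hessian of f(x,y) = -5*x^2 + 3*x*y - 4*y^2 + 1*x - 6*y + 15 is:
H = [[-10, 3], [3, -8]]
Trace = -10 - 8 = -18
Determinant = -10*-8 - (3)^2 = 71
Discriminant = (-18)^2 - 4*71 = 40.0
Eigenvalues: lambda_1 = -12.1623, lambda_2 = -5.8377
The function is concave.

1


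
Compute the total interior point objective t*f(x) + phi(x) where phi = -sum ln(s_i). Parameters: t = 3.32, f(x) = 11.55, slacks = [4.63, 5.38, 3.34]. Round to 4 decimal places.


Step 1: Compute log-barrier.
ln values: [1.5326, 1.6827, 1.206]
phi = -(1.5326 + 1.6827 + 1.206) = -4.4212
Step 2: Compute augmented objective.
t*f(x) = 3.32*11.55 = 38.346
Total = 38.346 - 4.4212 = 33.9248


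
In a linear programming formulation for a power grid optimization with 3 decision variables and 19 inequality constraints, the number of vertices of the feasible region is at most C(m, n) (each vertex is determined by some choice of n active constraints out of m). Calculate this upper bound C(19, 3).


Each vertex corresponds to some choice of n active constraints out of m, so the number of vertices is at most C(m, n) = m! / (n!(m-n)!).
m = 19, n = 3
Numerator: 19 * 18 * 17
Denominator: 3! = 6
C(19, 3) = 969


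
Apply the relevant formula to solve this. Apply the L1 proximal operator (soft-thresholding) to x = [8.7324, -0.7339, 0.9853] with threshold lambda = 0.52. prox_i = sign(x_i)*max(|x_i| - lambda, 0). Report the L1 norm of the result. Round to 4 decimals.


Soft-thresholding with lambda = 0.52:
prox(8.7324) = sign(8.7324)*max(|8.7324| - 0.52, 0) = 8.2124
prox(-0.7339) = sign(-0.7339)*max(|-0.7339| - 0.52, 0) = -0.2139
prox(0.9853) = sign(0.9853)*max(|0.9853| - 0.52, 0) = 0.4653
prox(x) = [8.2124, -0.2139, 0.4653]
||prox(x)||_1 = 8.2124 + 0.2139 + 0.4653 = 8.8916


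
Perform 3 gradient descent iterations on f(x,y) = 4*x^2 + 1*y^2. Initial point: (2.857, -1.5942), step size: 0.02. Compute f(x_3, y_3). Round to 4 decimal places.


Gradient descent on f(x,y) = 4*x^2 + 1*y^2.
Starting point: (2.857, -1.5942), alpha = 0.02
Step 1: grad_x = 2*4*2.857 = 22.856, grad_y = 2*1*-1.5942 = -3.1884
  x_1 = 2.857 - 0.02*22.856 = 2.3999
  y_1 = -1.5942 - 0.02*-3.1884 = -1.5304
Step 2: grad_x = 2*4*2.3999 = 19.199, grad_y = 2*1*-1.5304 = -3.0609
  x_2 = 2.3999 - 0.02*19.199 = 2.0159
  y_2 = -1.5304 - 0.02*-3.0609 = -1.4692
Step 3: grad_x = 2*4*2.0159 = 16.1272, grad_y = 2*1*-1.4692 = -2.9384
  x_3 = 2.0159 - 0.02*16.1272 = 1.6934
  y_3 = -1.4692 - 0.02*-2.9384 = -1.4104
f(1.6934, -1.4104) = 4*1.6934^2 + 1*(-1.4104)^2 = 13.4592


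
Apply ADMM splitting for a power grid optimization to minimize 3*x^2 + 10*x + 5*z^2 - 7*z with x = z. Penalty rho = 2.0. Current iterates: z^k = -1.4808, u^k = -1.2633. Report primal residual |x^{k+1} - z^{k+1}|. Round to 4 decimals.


ADMM iteration with rho = 2.0, z^k = -1.4808, u^k = -1.2633
Step 1: x-update.
Minimize 3*x^2 + 10*x + (2.0/2)*(x + 1.4808 - 1.2633)^2
FOC: (2*3 + 2.0)*x = -10 + 2.0*(-1.4808 + 1.2633)
x^{k+1} = -1.3044
Step 2: z-update.
Minimize 5*z^2 - 7*z + (2.0/2)*(-1.3044 - z - 1.2633)^2
FOC: (2*5 + 2.0)*z = 7 + 2.0*(-1.3044 - 1.2633)
z^{k+1} = 0.1554
Step 3: u-update.
u^{k+1} = -1.2633 - 1.3044 - 0.1554 = -2.7231
Step 4: Primal residual = |-1.3044 - 0.1554| = 1.4598


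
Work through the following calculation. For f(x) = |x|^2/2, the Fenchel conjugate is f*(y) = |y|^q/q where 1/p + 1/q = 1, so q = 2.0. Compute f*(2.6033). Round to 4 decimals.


The conjugate exponent q satisfies 1/p + 1/q = 1.
p = 2, so q = 2/(2 - 1) = 2.0
|y|^q = 2.6033^2.0 = 6.7772
f*(2.6033) = 6.7772 / 2.0 = 3.3886


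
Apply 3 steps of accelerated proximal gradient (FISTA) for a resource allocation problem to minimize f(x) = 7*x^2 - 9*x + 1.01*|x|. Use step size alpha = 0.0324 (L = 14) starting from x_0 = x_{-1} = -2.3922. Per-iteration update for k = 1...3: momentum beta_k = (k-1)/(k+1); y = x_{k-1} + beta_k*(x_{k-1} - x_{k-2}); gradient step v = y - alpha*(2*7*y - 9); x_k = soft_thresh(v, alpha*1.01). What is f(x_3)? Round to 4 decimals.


FISTA on f(x) = 7*x^2 - 9*x + 1.01*|x|
L = 14, alpha = 0.0324
Iteration 1: beta = 0.0, y = -2.3922 + 0.0*(-2.3922 + 2.3922) = -2.3922
  grad(y) = -42.4908, v = y - alpha*grad = -1.0155
  prox(v) = soft_thresh(-1.0155, 0.0327) = -0.9828
Iteration 2: beta = 0.3333, y = -0.9828 + 0.3333*(-0.9828 + 2.3922) = -0.513
  grad(y) = -16.1815, v = y - alpha*grad = 0.0113
  prox(v) = soft_thresh(0.0113, 0.0327) = 0.0
Iteration 3: beta = 0.5, y = 0.0 + 0.5*(0.0 + 0.9828) = 0.4914
  grad(y) = -2.1206, v = y - alpha*grad = 0.5601
  prox(v) = soft_thresh(0.5601, 0.0327) = 0.5274
f(x_3) = 7*0.5274^2 - 9*0.5274 + 1.01*|0.5274| = -2.2669


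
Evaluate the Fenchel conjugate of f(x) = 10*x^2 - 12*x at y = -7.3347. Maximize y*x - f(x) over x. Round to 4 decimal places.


f*(y) = sup_x {y*x - a*x^2 - b*x} = sup_x {(y-b)*x - a*x^2}
FOC: (y - b) - 2a*x = 0 => x* = (y - b)/(2a)
x* = (-7.3347 + 12)/(2*10) = 0.2333
f*(-7.3347) = (y-b)^2/(4a) = (-7.3347 + 12)^2/(4*10)
= 21.765/40 = 0.5441


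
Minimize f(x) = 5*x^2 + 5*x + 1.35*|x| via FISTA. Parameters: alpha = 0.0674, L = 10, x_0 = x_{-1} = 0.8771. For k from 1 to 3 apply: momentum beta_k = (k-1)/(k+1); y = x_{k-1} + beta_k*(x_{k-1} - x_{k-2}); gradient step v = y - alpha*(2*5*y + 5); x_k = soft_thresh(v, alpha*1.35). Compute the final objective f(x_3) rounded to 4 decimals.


FISTA on f(x) = 5*x^2 + 5*x + 1.35*|x|
L = 10, alpha = 0.0674
Iteration 1: beta = 0.0, y = 0.8771 + 0.0*(0.8771 - 0.8771) = 0.8771
  grad(y) = 13.771, v = y - alpha*grad = -0.0511
  prox(v) = soft_thresh(-0.0511, 0.091) = 0.0
Iteration 2: beta = 0.3333, y = 0.0 + 0.3333*(0.0 - 0.8771) = -0.2924
  grad(y) = 2.0763, v = y - alpha*grad = -0.4323
  prox(v) = soft_thresh(-0.4323, 0.091) = -0.3413
Iteration 3: beta = 0.5, y = -0.3413 + 0.5*(-0.3413 - 0.0) = -0.512
  grad(y) = -0.1198, v = y - alpha*grad = -0.5039
  prox(v) = soft_thresh(-0.5039, 0.091) = -0.4129
f(x_3) = 5*(-0.4129)^2 + 5*(-0.4129) + 1.35*|-0.4129| = -0.6546


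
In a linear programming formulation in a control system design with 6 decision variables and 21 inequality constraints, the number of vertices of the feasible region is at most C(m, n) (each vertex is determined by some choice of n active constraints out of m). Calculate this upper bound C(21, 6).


Each vertex corresponds to some choice of n active constraints out of m, so the number of vertices is at most C(m, n) = m! / (n!(m-n)!).
m = 21, n = 6
Numerator: 21 * 20 * 19 * 18 * 17 * 16
Denominator: 6! = 720
C(21, 6) = 54264


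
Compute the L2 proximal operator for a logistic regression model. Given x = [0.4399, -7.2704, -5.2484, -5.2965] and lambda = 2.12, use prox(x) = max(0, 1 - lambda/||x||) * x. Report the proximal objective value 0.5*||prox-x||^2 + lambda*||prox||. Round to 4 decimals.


Step 1: Compute ||x||.
||x|| = 10.4236
Step 2: Compute scaling factor.
scale = max(0, 1 - 2.12/10.4236) = 0.7966
Step 3: prox(x) = [0.3504, -5.7917, -4.181, -4.2193]
||prox(x)|| = 8.3036
Step 4: Proximal objective.
0.5*||prox-x||^2 = 2.2472
lambda*||prox|| = 17.6036
Total = 19.8508


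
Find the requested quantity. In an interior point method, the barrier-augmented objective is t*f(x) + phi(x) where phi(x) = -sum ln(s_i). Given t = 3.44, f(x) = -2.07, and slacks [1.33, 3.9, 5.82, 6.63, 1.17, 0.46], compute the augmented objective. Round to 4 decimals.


Step 1: Compute log-barrier.
ln values: [0.2852, 1.361, 1.7613, 1.8916, 0.157, -0.7765]
phi = -(0.2852 + 1.361 + 1.7613 + 1.8916 + 0.157 - 0.7765) = -4.6795
Step 2: Compute augmented objective.
t*f(x) = 3.44*-2.07 = -7.1208
Total = -7.1208 - 4.6795 = -11.8003


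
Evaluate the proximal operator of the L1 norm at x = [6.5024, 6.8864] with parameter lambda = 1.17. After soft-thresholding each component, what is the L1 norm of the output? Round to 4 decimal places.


Soft-thresholding with lambda = 1.17:
prox(6.5024) = sign(6.5024)*max(|6.5024| - 1.17, 0) = 5.3324
prox(6.8864) = sign(6.8864)*max(|6.8864| - 1.17, 0) = 5.7164
prox(x) = [5.3324, 5.7164]
||prox(x)||_1 = 5.3324 + 5.7164 = 11.0488


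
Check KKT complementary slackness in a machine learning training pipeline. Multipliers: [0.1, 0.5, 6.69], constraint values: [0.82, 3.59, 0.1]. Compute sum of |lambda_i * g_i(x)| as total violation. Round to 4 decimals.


KKT complementary slackness check:
lambda_1 * g_1 = 0.1 * 0.82 = 0.082
lambda_2 * g_2 = 0.5 * 3.59 = 1.795
lambda_3 * g_3 = 6.69 * 0.1 = 0.669
Total violation = 0.082 + 1.795 + 0.669 = 2.546


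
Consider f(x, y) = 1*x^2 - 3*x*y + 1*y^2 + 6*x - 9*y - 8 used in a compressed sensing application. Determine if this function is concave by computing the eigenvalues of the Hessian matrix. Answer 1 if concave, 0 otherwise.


The Hessian of f(x,y) = 1*x^2 - 3*x*y + 1*y^2 + 6*x - 9*y - 8 is:
H = [[2, -3], [-3, 2]]
Trace = 2 + 2 = 4
Determinant = 2*2 - (-3)^2 = -5
Discriminant = (4)^2 - 4*-5 = 36.0
Eigenvalues: lambda_1 = -1.0, lambda_2 = 5.0
The function is not concave.

0


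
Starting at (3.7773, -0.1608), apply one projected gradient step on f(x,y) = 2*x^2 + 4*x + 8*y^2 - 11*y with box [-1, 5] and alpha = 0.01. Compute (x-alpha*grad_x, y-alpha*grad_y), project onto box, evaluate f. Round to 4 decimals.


Step 1: Compute gradient at (3.7773, -0.1608).
grad_x = 2*2*3.7773 + 4 = 19.1092
grad_y = 2*8*-0.1608 - 11 = -13.5728
Step 2: Gradient step.
x_raw = 3.7773 - 0.01*19.1092 = 3.5862
y_raw = -0.1608 - 0.01*-13.5728 = -0.0251
Step 3: Project onto [-1, 5].
x_proj = clip(3.5862) = 3.5862
y_proj = clip(-0.0251) = -0.0251
Step 4: Evaluate f.
f(3.5862, -0.0251) = 40.3474


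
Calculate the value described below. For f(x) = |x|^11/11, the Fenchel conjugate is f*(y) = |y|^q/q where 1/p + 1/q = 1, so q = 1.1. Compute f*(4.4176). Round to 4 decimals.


The conjugate exponent q satisfies 1/p + 1/q = 1.
p = 11, so q = 11/(11 - 1) = 1.1
|y|^q = 4.4176^1.1 = 5.1251
f*(4.4176) = 5.1251 / 1.1 = 4.6592


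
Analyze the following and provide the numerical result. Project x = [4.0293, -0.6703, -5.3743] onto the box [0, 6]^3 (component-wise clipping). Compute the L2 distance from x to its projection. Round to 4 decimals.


Project each component onto [0, 6].
clip(4.0293) = 4.0293, clip(-0.6703) = 0.0, clip(-5.3743) = 0.0
Projection = [4.0293, 0.0, 0.0]
Squared diffs: [0.0, 0.4493, 28.8831]
Distance = sqrt(29.3324) = 5.4159


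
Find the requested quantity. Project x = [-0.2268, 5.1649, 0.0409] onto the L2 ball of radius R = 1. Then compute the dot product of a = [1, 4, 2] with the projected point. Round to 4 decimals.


Step 1: Compute ||x|| (intermediates to 6 decimals).
||x|| = sqrt((-0.2268)^2 + 5.1649^2 + 0.0409^2) = 5.170039
Step 2: Project.
Since ||x|| > R, scale = R/||x|| = 1/5.170039 = 0.193422, proj(x) = scale * x
proj(x) = [-0.043868, 0.999005, 0.007911]
Step 3: Dot product.
a^T * proj(x) = 1*(-0.043868) + 4*0.999005 + 2*0.007911 = 3.968


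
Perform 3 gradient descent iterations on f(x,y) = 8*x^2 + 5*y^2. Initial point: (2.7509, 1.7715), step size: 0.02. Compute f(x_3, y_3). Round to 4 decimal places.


Gradient descent on f(x,y) = 8*x^2 + 5*y^2.
Starting point: (2.7509, 1.7715), alpha = 0.02
Step 1: grad_x = 2*8*2.7509 = 44.0144, grad_y = 2*5*1.7715 = 17.715
  x_1 = 2.7509 - 0.02*44.0144 = 1.8706
  y_1 = 1.7715 - 0.02*17.715 = 1.4172
Step 2: grad_x = 2*8*1.8706 = 29.9298, grad_y = 2*5*1.4172 = 14.172
  x_2 = 1.8706 - 0.02*29.9298 = 1.272
  y_2 = 1.4172 - 0.02*14.172 = 1.1338
Step 3: grad_x = 2*8*1.272 = 20.3523, grad_y = 2*5*1.1338 = 11.3376
  x_3 = 1.272 - 0.02*20.3523 = 0.865
  y_3 = 1.1338 - 0.02*11.3376 = 0.907
f(0.865, 0.907) = 8*0.865^2 + 5*0.907^2 = 10.0987


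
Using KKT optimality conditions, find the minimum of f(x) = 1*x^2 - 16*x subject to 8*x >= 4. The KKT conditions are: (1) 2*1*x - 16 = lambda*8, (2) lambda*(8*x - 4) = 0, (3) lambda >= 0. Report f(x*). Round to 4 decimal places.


Step 1: Try lambda = 0 (constraint inactive).
Stationarity: 2*1*x - 16 = 0
x* = 16/(2*1) = 8.0
Check constraint: 8*8.0 = 64.0 >= 4 -- satisfied.
Step 2: Compute optimal value.
f(x*) = 1*8.0^2 - 16*8.0 = -64.0


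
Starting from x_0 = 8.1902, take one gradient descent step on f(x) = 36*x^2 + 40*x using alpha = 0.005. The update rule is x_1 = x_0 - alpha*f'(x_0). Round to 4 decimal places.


We compute the gradient at x_0 and apply the update.
f'(x) = 72*x + 40
f'(8.1902) = 72*8.1902 + 40 = 629.6944
x_1 = 8.1902 - 0.005*629.6944 = 5.0417


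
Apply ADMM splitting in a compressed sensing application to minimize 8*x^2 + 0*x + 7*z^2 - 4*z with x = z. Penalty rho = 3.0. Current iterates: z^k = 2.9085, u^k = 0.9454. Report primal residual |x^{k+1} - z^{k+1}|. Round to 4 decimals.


ADMM iteration with rho = 3.0, z^k = 2.9085, u^k = 0.9454
Step 1: x-update.
Minimize 8*x^2 + 0*x + (3.0/2)*(x - 2.9085 + 0.9454)^2
FOC: (2*8 + 3.0)*x = 0 + 3.0*(2.9085 - 0.9454)
x^{k+1} = 0.31
Step 2: z-update.
Minimize 7*z^2 - 4*z + (3.0/2)*(0.31 - z + 0.9454)^2
FOC: (2*7 + 3.0)*z = 4 + 3.0*(0.31 + 0.9454)
z^{k+1} = 0.4568
Step 3: u-update.
u^{k+1} = 0.9454 + 0.31 - 0.4568 = 0.7985
Step 4: Primal residual = |0.31 - 0.4568| = 0.1469


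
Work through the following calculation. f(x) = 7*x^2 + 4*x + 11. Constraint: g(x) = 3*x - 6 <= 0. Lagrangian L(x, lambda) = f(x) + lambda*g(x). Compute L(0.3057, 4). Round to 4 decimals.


Step 1: Evaluate f(x).
f(0.3057) = 7*0.3057^2 + 4*0.3057 + 11 = 12.877
Step 2: Evaluate g(x).
g(0.3057) = 3*0.3057 - 6 = -5.0829
Step 3: Compute Lagrangian.
L = 12.877 + 4*-5.0829 = -7.4546


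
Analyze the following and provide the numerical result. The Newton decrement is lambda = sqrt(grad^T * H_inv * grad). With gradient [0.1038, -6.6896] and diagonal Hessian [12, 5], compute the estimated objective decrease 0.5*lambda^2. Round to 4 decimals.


Step 1: H is diagonal, so H^(-1) * g = [0.0087, -1.3379].
Step 2: g^T H^(-1) g = sum_i g_i^2 / H_ii
  = (0.1038)^2/12 + (-6.6896)^2/5
  = 0.0009 + 8.9501 = 8.951
Step 3: Objective decrease = 0.5 * g^T H^(-1) g = 4.4755


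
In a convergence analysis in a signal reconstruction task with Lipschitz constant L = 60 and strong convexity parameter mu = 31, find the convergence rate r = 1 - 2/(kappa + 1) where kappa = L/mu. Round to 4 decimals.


Step 1: Compute the condition number.
kappa = L/mu = 60/31 = 1.9355
Step 2: Compute the convergence rate.
r = 1 - 2/(kappa + 1) = 1 - 2*mu/(L + mu) = (L - mu)/(L + mu) = 29/91 = 0.3187


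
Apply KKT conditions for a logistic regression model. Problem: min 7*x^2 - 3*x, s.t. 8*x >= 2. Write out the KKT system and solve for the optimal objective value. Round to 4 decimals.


Step 1: Try lambda = 0 (constraint inactive).
x_unc = 3/(2*7) = 0.2143
Check: 8*0.2143 = 1.7144 < 2 -- violated!
Step 2: Constraint must be active: 8*x = 2
x* = 2/8 = 0.25
lambda = (2*7*0.25 - 3)/8 = 0.0625
Step 3: Compute optimal value.
f(x*) = 7*0.25^2 - 3*0.25 = -0.3125


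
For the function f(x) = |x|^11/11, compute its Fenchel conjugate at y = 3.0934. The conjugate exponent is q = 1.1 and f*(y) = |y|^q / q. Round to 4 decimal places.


The conjugate exponent q satisfies 1/p + 1/q = 1.
p = 11, so q = 11/(11 - 1) = 1.1
|y|^q = 3.0934^1.1 = 3.4632
f*(3.0934) = 3.4632 / 1.1 = 3.1484


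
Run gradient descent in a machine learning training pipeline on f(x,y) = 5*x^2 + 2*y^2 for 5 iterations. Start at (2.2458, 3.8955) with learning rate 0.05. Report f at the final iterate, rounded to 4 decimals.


Gradient descent on f(x,y) = 5*x^2 + 2*y^2.
Starting point: (2.2458, 3.8955), alpha = 0.05
Step 1: grad_x = 2*5*2.2458 = 22.458, grad_y = 2*2*3.8955 = 15.582
  x_1 = 2.2458 - 0.05*22.458 = 1.1229
  y_1 = 3.8955 - 0.05*15.582 = 3.1164
Step 2: grad_x = 2*5*1.1229 = 11.229, grad_y = 2*2*3.1164 = 12.4656
  x_2 = 1.1229 - 0.05*11.229 = 0.5615
  y_2 = 3.1164 - 0.05*12.4656 = 2.4931
Step 3: grad_x = 2*5*0.5615 = 5.6145, grad_y = 2*2*2.4931 = 9.9725
  x_3 = 0.5615 - 0.05*5.6145 = 0.2807
  y_3 = 2.4931 - 0.05*9.9725 = 1.9945
Step 4: grad_x = 2*5*0.2807 = 2.8073, grad_y = 2*2*1.9945 = 7.978
  x_4 = 0.2807 - 0.05*2.8073 = 0.1404
  y_4 = 1.9945 - 0.05*7.978 = 1.5956
Step 5: grad_x = 2*5*0.1404 = 1.4036, grad_y = 2*2*1.5956 = 6.3824
  x_5 = 0.1404 - 0.05*1.4036 = 0.0702
  y_5 = 1.5956 - 0.05*6.3824 = 1.2765
f(0.0702, 1.2765) = 5*0.0702^2 + 2*1.2765^2 = 3.2834
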